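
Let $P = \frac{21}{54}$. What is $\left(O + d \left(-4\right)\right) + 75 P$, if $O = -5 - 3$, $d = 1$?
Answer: $\frac{103}{6} \approx 17.167$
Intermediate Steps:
$P = \frac{7}{18}$ ($P = 21 \cdot \frac{1}{54} = \frac{7}{18} \approx 0.38889$)
$O = -8$
$\left(O + d \left(-4\right)\right) + 75 P = \left(-8 + 1 \left(-4\right)\right) + 75 \cdot \frac{7}{18} = \left(-8 - 4\right) + \frac{175}{6} = -12 + \frac{175}{6} = \frac{103}{6}$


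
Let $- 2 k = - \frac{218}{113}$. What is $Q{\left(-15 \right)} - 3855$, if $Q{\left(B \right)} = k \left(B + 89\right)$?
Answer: $- \frac{427549}{113} \approx -3783.6$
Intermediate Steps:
$k = \frac{109}{113}$ ($k = - \frac{\left(-218\right) \frac{1}{113}}{2} = \left(- \frac{1}{2}\right) \left(- \frac{218}{113}\right) = \frac{109}{113} \approx 0.9646$)
$Q{\left(B \right)} = \frac{9701}{113} + \frac{109 B}{113}$ ($Q{\left(B \right)} = \frac{109 \left(B + 89\right)}{113} = \frac{109 \left(89 + B\right)}{113} = \frac{9701}{113} + \frac{109 B}{113}$)
$Q{\left(-15 \right)} - 3855 = \left(\frac{9701}{113} + \frac{109}{113} \left(-15\right)\right) - 3855 = \left(\frac{9701}{113} - \frac{1635}{113}\right) - 3855 = \frac{8066}{113} - 3855 = - \frac{427549}{113}$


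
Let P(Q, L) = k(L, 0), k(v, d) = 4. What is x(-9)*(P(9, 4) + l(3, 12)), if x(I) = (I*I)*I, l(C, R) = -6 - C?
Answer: 3645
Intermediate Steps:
P(Q, L) = 4
x(I) = I³ (x(I) = I²*I = I³)
x(-9)*(P(9, 4) + l(3, 12)) = (-9)³*(4 + (-6 - 1*3)) = -729*(4 + (-6 - 3)) = -729*(4 - 9) = -729*(-5) = 3645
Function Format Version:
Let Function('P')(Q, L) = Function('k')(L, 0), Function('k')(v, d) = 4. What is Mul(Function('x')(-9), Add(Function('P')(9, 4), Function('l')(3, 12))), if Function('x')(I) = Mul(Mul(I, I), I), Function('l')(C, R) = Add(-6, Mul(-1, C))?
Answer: 3645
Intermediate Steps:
Function('P')(Q, L) = 4
Function('x')(I) = Pow(I, 3) (Function('x')(I) = Mul(Pow(I, 2), I) = Pow(I, 3))
Mul(Function('x')(-9), Add(Function('P')(9, 4), Function('l')(3, 12))) = Mul(Pow(-9, 3), Add(4, Add(-6, Mul(-1, 3)))) = Mul(-729, Add(4, Add(-6, -3))) = Mul(-729, Add(4, -9)) = Mul(-729, -5) = 3645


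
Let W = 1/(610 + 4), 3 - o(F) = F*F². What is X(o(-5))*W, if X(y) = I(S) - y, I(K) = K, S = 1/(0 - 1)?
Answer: -129/614 ≈ -0.21010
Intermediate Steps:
o(F) = 3 - F³ (o(F) = 3 - F*F² = 3 - F³)
S = -1 (S = 1/(-1) = -1)
W = 1/614 ≈ 0.0016287
X(y) = -1 - y
X(o(-5))*W = (-1 - (3 - 1*(-5)³))*(1/614) = (-1 - (3 - 1*(-125)))*(1/614) = (-1 - (3 + 125))*(1/614) = (-1 - 1*128)*(1/614) = (-1 - 128)*(1/614) = -129*1/614 = -129/614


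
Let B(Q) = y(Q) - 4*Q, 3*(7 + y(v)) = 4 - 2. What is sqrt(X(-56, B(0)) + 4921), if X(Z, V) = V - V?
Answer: sqrt(4921) ≈ 70.150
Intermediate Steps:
y(v) = -19/3 (y(v) = -7 + (4 - 2)/3 = -7 + (1/3)*2 = -7 + 2/3 = -19/3)
B(Q) = -19/3 - 4*Q
X(Z, V) = 0
sqrt(X(-56, B(0)) + 4921) = sqrt(0 + 4921) = sqrt(4921)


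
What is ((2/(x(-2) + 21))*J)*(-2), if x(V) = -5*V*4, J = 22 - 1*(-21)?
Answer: -172/61 ≈ -2.8197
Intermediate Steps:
J = 43 (J = 22 + 21 = 43)
x(V) = -20*V
((2/(x(-2) + 21))*J)*(-2) = ((2/(-20*(-2) + 21))*43)*(-2) = ((2/(40 + 21))*43)*(-2) = ((2/61)*43)*(-2) = (86/61)*(-2) = -172/61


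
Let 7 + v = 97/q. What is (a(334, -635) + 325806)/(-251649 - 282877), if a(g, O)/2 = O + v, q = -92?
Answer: -14927915/24588196 ≈ -0.60712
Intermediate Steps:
v = -741/92 (v = -7 + 97/(-92) = -7 + 97*(-1/92) = -7 - 97/92 = -741/92 ≈ -8.0544)
a(g, O) = -741/46 + 2*O (a(g, O) = 2*(O - 741/92) = 2*(-741/92 + O) = -741/46 + 2*O)
(a(334, -635) + 325806)/(-251649 - 282877) = ((-741/46 + 2*(-635)) + 325806)/(-251649 - 282877) = ((-741/46 - 1270) + 325806)/(-534526) = (-59161/46 + 325806)*(-1/534526) = (14927915/46)*(-1/534526) = -14927915/24588196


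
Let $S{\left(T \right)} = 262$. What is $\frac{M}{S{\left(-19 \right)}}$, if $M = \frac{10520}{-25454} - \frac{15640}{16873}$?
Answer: $- \frac{143901130}{28131289901} \approx -0.0051153$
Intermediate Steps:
$M = - \frac{287802260}{214742671}$ ($M = 10520 \left(- \frac{1}{25454}\right) - \frac{15640}{16873} = - \frac{5260}{12727} - \frac{15640}{16873} = - \frac{287802260}{214742671} \approx -1.3402$)
$\frac{M}{S{\left(-19 \right)}} = - \frac{287802260}{214742671 \cdot 262} = \left(- \frac{287802260}{214742671}\right) \frac{1}{262} = - \frac{143901130}{28131289901}$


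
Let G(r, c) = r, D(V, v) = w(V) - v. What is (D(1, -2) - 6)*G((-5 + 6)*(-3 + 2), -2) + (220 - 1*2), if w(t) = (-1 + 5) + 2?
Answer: 216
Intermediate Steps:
w(t) = 6 (w(t) = 4 + 2 = 6)
D(V, v) = 6 - v
(D(1, -2) - 6)*G((-5 + 6)*(-3 + 2), -2) + (220 - 1*2) = ((6 - 1*(-2)) - 6)*((-5 + 6)*(-3 + 2)) + (220 - 1*2) = ((6 + 2) - 6)*(1*(-1)) + (220 - 2) = (8 - 6)*(-1) + 218 = 2*(-1) + 218 = -2 + 218 = 216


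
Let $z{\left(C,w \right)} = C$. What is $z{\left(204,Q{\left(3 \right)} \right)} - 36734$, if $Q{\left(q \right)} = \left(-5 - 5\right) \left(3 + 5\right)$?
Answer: $-36530$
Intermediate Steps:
$Q{\left(q \right)} = -80$ ($Q{\left(q \right)} = \left(-10\right) 8 = -80$)
$z{\left(204,Q{\left(3 \right)} \right)} - 36734 = 204 - 36734 = -36530$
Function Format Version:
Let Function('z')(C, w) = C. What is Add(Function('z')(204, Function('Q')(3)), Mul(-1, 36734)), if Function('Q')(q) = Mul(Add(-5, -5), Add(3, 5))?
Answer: -36530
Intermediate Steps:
Function('Q')(q) = -80 (Function('Q')(q) = Mul(-10, 8) = -80)
Add(Function('z')(204, Function('Q')(3)), Mul(-1, 36734)) = Add(204, Mul(-1, 36734)) = Add(204, -36734) = -36530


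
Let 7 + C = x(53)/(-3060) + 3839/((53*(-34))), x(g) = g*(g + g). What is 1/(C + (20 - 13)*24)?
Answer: 40545/6366929 ≈ 0.0063681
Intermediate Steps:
x(g) = 2*g**2 (x(g) = g*(2*g) = 2*g**2)
C = -444631/40545 (C = -7 + ((2*53**2)/(-3060) + 3839/((53*(-34)))) = -7 + ((2*2809)*(-1/3060) + 3839/(-1802)) = -7 + (5618*(-1/3060) + 3839*(-1/1802)) = -7 + (-2809/1530 - 3839/1802) = -7 - 160816/40545 = -444631/40545 ≈ -10.966)
1/(C + (20 - 13)*24) = 1/(-444631/40545 + (20 - 13)*24) = 1/(-444631/40545 + 7*24) = 1/(-444631/40545 + 168) = 1/(6366929/40545) = 40545/6366929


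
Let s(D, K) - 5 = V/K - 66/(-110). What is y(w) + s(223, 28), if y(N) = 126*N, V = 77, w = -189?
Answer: -476113/20 ≈ -23806.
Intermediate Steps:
s(D, K) = 28/5 + 77/K (s(D, K) = 5 + (77/K - 66/(-110)) = 5 + (77/K - 66*(-1/110)) = 5 + (77/K + ⅗) = 5 + (⅗ + 77/K) = 28/5 + 77/K)
y(w) + s(223, 28) = 126*(-189) + (28/5 + 77/28) = -23814 + (28/5 + 77*(1/28)) = -23814 + (28/5 + 11/4) = -23814 + 167/20 = -476113/20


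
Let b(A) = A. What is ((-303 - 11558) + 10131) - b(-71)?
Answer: -1659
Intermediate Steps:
((-303 - 11558) + 10131) - b(-71) = ((-303 - 11558) + 10131) - 1*(-71) = (-11861 + 10131) + 71 = -1730 + 71 = -1659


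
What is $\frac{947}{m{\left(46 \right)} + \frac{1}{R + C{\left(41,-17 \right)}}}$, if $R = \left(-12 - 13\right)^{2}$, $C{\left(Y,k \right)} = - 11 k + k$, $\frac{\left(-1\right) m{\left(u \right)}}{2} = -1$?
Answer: $\frac{752865}{1591} \approx 473.2$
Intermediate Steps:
$m{\left(u \right)} = 2$ ($m{\left(u \right)} = \left(-2\right) \left(-1\right) = 2$)
$C{\left(Y,k \right)} = - 10 k$
$R = 625$ ($R = \left(-25\right)^{2} = 625$)
$\frac{947}{m{\left(46 \right)} + \frac{1}{R + C{\left(41,-17 \right)}}} = \frac{947}{2 + \frac{1}{625 - -170}} = \frac{947}{2 + \frac{1}{625 + 170}} = \frac{947}{2 + \frac{1}{795}} = \frac{947}{\frac{1591}{795}} = 947 \cdot \frac{795}{1591} = \frac{752865}{1591}$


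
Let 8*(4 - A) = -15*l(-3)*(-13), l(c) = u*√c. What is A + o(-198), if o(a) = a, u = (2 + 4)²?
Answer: -194 - 1755*I*√3/2 ≈ -194.0 - 1519.9*I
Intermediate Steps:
u = 36 (u = 6² = 36)
l(c) = 36*√c
A = 4 - 1755*I*√3/2 (A = 4 - (-540*√(-3))*(-13)/8 = 4 - (-540*I*√3)*(-13)/8 = 4 - 1755*I*√3/2 ≈ 4.0 - 1519.9*I)
A + o(-198) = (4 - 1755*I*√3/2) - 198 = -194 - 1755*I*√3/2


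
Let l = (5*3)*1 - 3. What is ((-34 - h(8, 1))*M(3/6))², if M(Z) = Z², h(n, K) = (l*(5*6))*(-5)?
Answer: 779689/4 ≈ 1.9492e+5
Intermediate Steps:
l = 12 (l = 15*1 - 3 = 15 - 3 = 12)
h(n, K) = -1800 (h(n, K) = (12*(5*6))*(-5) = (12*30)*(-5) = 360*(-5) = -1800)
((-34 - h(8, 1))*M(3/6))² = ((-34 - 1*(-1800))*(3/6)²)² = ((-34 + 1800)*(3*(⅙))²)² = (1766*(½)²)² = (1766*(¼))² = (883/2)² = 779689/4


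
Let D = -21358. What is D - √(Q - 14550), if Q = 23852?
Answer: -21358 - √9302 ≈ -21454.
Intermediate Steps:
D - √(Q - 14550) = -21358 - √(23852 - 14550) = -21358 - √9302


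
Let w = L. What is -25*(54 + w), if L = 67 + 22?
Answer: -3575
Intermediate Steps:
L = 89
w = 89
-25*(54 + w) = -25*(54 + 89) = -25*143 = -3575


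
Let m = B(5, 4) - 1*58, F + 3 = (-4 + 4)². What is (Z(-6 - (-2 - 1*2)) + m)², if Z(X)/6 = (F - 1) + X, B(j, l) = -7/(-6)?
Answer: 310249/36 ≈ 8618.0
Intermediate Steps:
F = -3 (F = -3 + (-4 + 4)² = -3 + 0² = -3 + 0 = -3)
B(j, l) = 7/6 (B(j, l) = -7*(-⅙) = 7/6)
Z(X) = -24 + 6*X (Z(X) = 6*((-3 - 1) + X) = 6*(-4 + X) = -24 + 6*X)
m = -341/6 (m = 7/6 - 1*58 = 7/6 - 58 = -341/6 ≈ -56.833)
(Z(-6 - (-2 - 1*2)) + m)² = ((-24 + 6*(-6 - (-2 - 1*2))) - 341/6)² = ((-24 + 6*(-6 - (-2 - 2))) - 341/6)² = ((-24 + 6*(-6 - 1*(-4))) - 341/6)² = ((-24 + 6*(-6 + 4)) - 341/6)² = ((-24 + 6*(-2)) - 341/6)² = ((-24 - 12) - 341/6)² = (-36 - 341/6)² = (-557/6)² = 310249/36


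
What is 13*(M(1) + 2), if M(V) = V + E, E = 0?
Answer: 39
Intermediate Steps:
M(V) = V (M(V) = V + 0 = V)
13*(M(1) + 2) = 13*(1 + 2) = 13*3 = 39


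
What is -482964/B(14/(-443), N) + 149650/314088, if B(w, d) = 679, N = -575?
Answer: -75795792241/106632876 ≈ -710.81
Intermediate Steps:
-482964/B(14/(-443), N) + 149650/314088 = -482964/679 + 149650/314088 = -482964*1/679 + 149650*(1/314088) = -482964/679 + 74825/157044 = -75795792241/106632876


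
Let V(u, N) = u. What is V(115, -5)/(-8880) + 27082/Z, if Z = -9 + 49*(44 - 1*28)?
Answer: 48079807/1376400 ≈ 34.932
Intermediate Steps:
Z = 775 (Z = -9 + 49*(44 - 28) = -9 + 49*16 = -9 + 784 = 775)
V(115, -5)/(-8880) + 27082/Z = 115/(-8880) + 27082/775 = 115*(-1/8880) + 27082*(1/775) = -23/1776 + 27082/775 = 48079807/1376400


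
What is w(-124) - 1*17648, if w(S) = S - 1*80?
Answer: -17852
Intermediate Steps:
w(S) = -80 + S (w(S) = S - 80 = -80 + S)
w(-124) - 1*17648 = (-80 - 124) - 1*17648 = -204 - 17648 = -17852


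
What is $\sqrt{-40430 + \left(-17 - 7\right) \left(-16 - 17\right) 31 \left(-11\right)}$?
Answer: $i \sqrt{310502} \approx 557.23 i$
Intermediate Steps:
$\sqrt{-40430 + \left(-17 - 7\right) \left(-16 - 17\right) 31 \left(-11\right)} = \sqrt{-40430 + \left(-24\right) \left(-33\right) 31 \left(-11\right)} = \sqrt{-40430 + 792 \cdot 31 \left(-11\right)} = \sqrt{-40430 + 24552 \left(-11\right)} = \sqrt{-40430 - 270072} = \sqrt{-310502} = i \sqrt{310502}$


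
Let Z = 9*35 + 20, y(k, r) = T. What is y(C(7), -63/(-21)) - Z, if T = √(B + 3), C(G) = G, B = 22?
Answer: -330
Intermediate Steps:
T = 5 (T = √(22 + 3) = √25 = 5)
y(k, r) = 5
Z = 335 (Z = 315 + 20 = 335)
y(C(7), -63/(-21)) - Z = 5 - 1*335 = 5 - 335 = -330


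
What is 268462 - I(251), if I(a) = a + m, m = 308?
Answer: 267903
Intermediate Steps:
I(a) = 308 + a (I(a) = a + 308 = 308 + a)
268462 - I(251) = 268462 - (308 + 251) = 268462 - 1*559 = 268462 - 559 = 267903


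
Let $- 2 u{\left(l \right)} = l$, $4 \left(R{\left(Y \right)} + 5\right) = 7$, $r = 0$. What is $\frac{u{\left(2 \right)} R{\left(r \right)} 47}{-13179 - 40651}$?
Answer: $- \frac{611}{215320} \approx -0.0028376$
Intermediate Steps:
$R{\left(Y \right)} = - \frac{13}{4}$ ($R{\left(Y \right)} = -5 + \frac{1}{4} \cdot 7 = -5 + \frac{7}{4} = - \frac{13}{4}$)
$u{\left(l \right)} = - \frac{l}{2}$
$\frac{u{\left(2 \right)} R{\left(r \right)} 47}{-13179 - 40651} = \frac{\left(- \frac{1}{2}\right) 2 \left(- \frac{13}{4}\right) 47}{-13179 - 40651} = \frac{\left(-1\right) \left(- \frac{13}{4}\right) 47}{-53830} = \frac{13}{4} \cdot 47 \left(- \frac{1}{53830}\right) = \frac{611}{4} \left(- \frac{1}{53830}\right) = - \frac{611}{215320}$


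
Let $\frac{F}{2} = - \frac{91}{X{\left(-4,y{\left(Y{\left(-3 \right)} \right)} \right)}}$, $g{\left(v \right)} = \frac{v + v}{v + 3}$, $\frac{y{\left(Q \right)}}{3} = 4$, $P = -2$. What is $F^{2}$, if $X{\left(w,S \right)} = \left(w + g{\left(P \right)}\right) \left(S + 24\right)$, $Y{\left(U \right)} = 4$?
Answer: $\frac{8281}{20736} \approx 0.39935$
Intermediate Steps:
$y{\left(Q \right)} = 12$ ($y{\left(Q \right)} = 3 \cdot 4 = 12$)
$g{\left(v \right)} = \frac{2 v}{3 + v}$
$X{\left(w,S \right)} = \left(-4 + w\right) \left(24 + S\right)$ ($X{\left(w,S \right)} = \left(w + 2 \left(-2\right) \frac{1}{3 - 2}\right) \left(S + 24\right) = \left(w + 2 \left(-2\right) 1^{-1}\right) \left(24 + S\right) = \left(w + 2 \left(-2\right) 1\right) \left(24 + S\right) = \left(w - 4\right) \left(24 + S\right) = \left(-4 + w\right) \left(24 + S\right)$)
$F = \frac{91}{144}$ ($F = 2 \left(- \frac{91}{-96 - 48 + 24 \left(-4\right) + 12 \left(-4\right)}\right) = 2 \left(- \frac{91}{-96 - 48 - 96 - 48}\right) = 2 \left(- \frac{91}{-288}\right) = 2 \left(\left(-91\right) \left(- \frac{1}{288}\right)\right) = 2 \cdot \frac{91}{288} = \frac{91}{144} \approx 0.63194$)
$F^{2} = \left(\frac{91}{144}\right)^{2} = \frac{8281}{20736}$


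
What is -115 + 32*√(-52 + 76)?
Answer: -115 + 64*√6 ≈ 41.767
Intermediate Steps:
-115 + 32*√(-52 + 76) = -115 + 32*√24 = -115 + 32*(2*√6) = -115 + 64*√6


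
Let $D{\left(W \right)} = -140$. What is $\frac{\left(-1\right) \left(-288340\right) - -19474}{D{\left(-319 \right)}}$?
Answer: $- \frac{153907}{70} \approx -2198.7$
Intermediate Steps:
$\frac{\left(-1\right) \left(-288340\right) - -19474}{D{\left(-319 \right)}} = \frac{\left(-1\right) \left(-288340\right) - -19474}{-140} = \left(288340 + 19474\right) \left(- \frac{1}{140}\right) = 307814 \left(- \frac{1}{140}\right) = - \frac{153907}{70}$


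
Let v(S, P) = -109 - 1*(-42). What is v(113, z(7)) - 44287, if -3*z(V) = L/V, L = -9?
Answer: -44354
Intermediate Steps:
z(V) = 3/V (z(V) = -(-3)/V = 3/V)
v(S, P) = -67 (v(S, P) = -109 + 42 = -67)
v(113, z(7)) - 44287 = -67 - 44287 = -44354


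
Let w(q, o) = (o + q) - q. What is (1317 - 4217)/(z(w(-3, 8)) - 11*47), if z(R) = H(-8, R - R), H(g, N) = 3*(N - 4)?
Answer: 2900/529 ≈ 5.4820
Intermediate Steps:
H(g, N) = -12 + 3*N (H(g, N) = 3*(-4 + N) = -12 + 3*N)
w(q, o) = o
z(R) = -12 (z(R) = -12 + 3*(R - R) = -12 + 3*0 = -12 + 0 = -12)
(1317 - 4217)/(z(w(-3, 8)) - 11*47) = (1317 - 4217)/(-12 - 11*47) = -2900/(-12 - 517) = -2900/(-529) = -2900*(-1/529) = 2900/529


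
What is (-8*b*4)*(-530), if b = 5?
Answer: 84800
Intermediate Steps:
(-8*b*4)*(-530) = (-8*5*4)*(-530) = -40*4*(-530) = -160*(-530) = 84800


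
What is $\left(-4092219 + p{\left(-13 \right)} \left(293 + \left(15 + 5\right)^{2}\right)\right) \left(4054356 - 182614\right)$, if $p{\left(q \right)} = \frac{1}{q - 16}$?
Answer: $- \frac{459479152206648}{29} \approx -1.5844 \cdot 10^{13}$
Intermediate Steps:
$p{\left(q \right)} = \frac{1}{-16 + q}$
$\left(-4092219 + p{\left(-13 \right)} \left(293 + \left(15 + 5\right)^{2}\right)\right) \left(4054356 - 182614\right) = \left(-4092219 + \frac{293 + \left(15 + 5\right)^{2}}{-16 - 13}\right) \left(4054356 - 182614\right) = \left(-4092219 + \frac{293 + 20^{2}}{-29}\right) 3871742 = \left(-4092219 - \frac{293 + 400}{29}\right) 3871742 = \left(-4092219 - \frac{693}{29}\right) 3871742 = \left(- \frac{118675044}{29}\right) 3871742 = - \frac{459479152206648}{29}$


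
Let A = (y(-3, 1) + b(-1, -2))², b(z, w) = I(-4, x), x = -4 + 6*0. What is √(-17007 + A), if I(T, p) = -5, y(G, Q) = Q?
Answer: I*√16991 ≈ 130.35*I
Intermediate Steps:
x = -4 (x = -4 + 0 = -4)
b(z, w) = -5
A = 16 (A = (1 - 5)² = (-4)² = 16)
√(-17007 + A) = √(-17007 + 16) = √(-16991) = I*√16991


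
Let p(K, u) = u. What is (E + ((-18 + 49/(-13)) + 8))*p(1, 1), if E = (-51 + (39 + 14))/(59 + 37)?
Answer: -8579/624 ≈ -13.748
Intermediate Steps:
E = 1/48 (E = (-51 + 53)/96 = 2*(1/96) = 1/48 ≈ 0.020833)
(E + ((-18 + 49/(-13)) + 8))*p(1, 1) = (1/48 + ((-18 + 49/(-13)) + 8))*1 = (1/48 + ((-18 + 49*(-1/13)) + 8))*1 = (1/48 + ((-18 - 49/13) + 8))*1 = (1/48 + (-283/13 + 8))*1 = (1/48 - 179/13)*1 = -8579/624*1 = -8579/624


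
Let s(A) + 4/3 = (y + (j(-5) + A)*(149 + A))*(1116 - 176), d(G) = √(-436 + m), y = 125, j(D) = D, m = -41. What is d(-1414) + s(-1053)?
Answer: 2697490736/3 + 3*I*√53 ≈ 8.9916e+8 + 21.84*I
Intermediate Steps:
d(G) = 3*I*√53 (d(G) = √(-436 - 41) = √(-477) = 3*I*√53)
s(A) = 352496/3 + 940*(-5 + A)*(149 + A) (s(A) = -4/3 + (125 + (-5 + A)*(149 + A))*(1116 - 176) = -4/3 + (125 + (-5 + A)*(149 + A))*940 = -4/3 + (117500 + 940*(-5 + A)*(149 + A)) = 352496/3 + 940*(-5 + A)*(149 + A))
d(-1414) + s(-1053) = 3*I*√53 + (-1748404/3 + 940*(-1053)² + 135360*(-1053)) = 3*I*√53 + (-1748404/3 + 940*1108809 - 142534080) = 3*I*√53 + (-1748404/3 + 1042280460 - 142534080) = 3*I*√53 + 2697490736/3 = 2697490736/3 + 3*I*√53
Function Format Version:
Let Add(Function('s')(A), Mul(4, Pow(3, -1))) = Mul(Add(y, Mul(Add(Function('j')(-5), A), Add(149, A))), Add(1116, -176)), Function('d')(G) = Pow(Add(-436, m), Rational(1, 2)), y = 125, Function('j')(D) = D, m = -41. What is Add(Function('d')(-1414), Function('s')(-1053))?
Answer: Add(Rational(2697490736, 3), Mul(3, I, Pow(53, Rational(1, 2)))) ≈ Add(8.9916e+8, Mul(21.840, I))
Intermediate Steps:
Function('d')(G) = Mul(3, I, Pow(53, Rational(1, 2))) (Function('d')(G) = Pow(Add(-436, -41), Rational(1, 2)) = Pow(-477, Rational(1, 2)) = Mul(3, I, Pow(53, Rational(1, 2))))
Function('s')(A) = Add(Rational(352496, 3), Mul(940, Add(-5, A), Add(149, A))) (Function('s')(A) = Add(Rational(-4, 3), Mul(Add(125, Mul(Add(-5, A), Add(149, A))), Add(1116, -176))) = Add(Rational(-4, 3), Mul(Add(125, Mul(Add(-5, A), Add(149, A))), 940)) = Add(Rational(-4, 3), Add(117500, Mul(940, Add(-5, A), Add(149, A)))) = Add(Rational(352496, 3), Mul(940, Add(-5, A), Add(149, A))))
Add(Function('d')(-1414), Function('s')(-1053)) = Add(Mul(3, I, Pow(53, Rational(1, 2))), Add(Rational(-1748404, 3), Mul(940, Pow(-1053, 2)), Mul(135360, -1053))) = Add(Mul(3, I, Pow(53, Rational(1, 2))), Add(Rational(-1748404, 3), Mul(940, 1108809), -142534080)) = Add(Mul(3, I, Pow(53, Rational(1, 2))), Add(Rational(-1748404, 3), 1042280460, -142534080)) = Add(Mul(3, I, Pow(53, Rational(1, 2))), Rational(2697490736, 3)) = Add(Rational(2697490736, 3), Mul(3, I, Pow(53, Rational(1, 2))))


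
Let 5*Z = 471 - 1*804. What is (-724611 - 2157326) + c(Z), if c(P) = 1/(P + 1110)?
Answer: -15035065324/5217 ≈ -2.8819e+6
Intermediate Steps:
Z = -333/5 (Z = (471 - 1*804)/5 = (471 - 804)/5 = (⅕)*(-333) = -333/5 ≈ -66.600)
c(P) = 1/(1110 + P)
(-724611 - 2157326) + c(Z) = (-724611 - 2157326) + 1/(1110 - 333/5) = -2881937 + 1/(5217/5) = -2881937 + 5/5217 = -15035065324/5217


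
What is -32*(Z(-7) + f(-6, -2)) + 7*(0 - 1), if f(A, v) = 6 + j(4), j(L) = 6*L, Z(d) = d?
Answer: -743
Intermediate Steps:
f(A, v) = 30 (f(A, v) = 6 + 6*4 = 6 + 24 = 30)
-32*(Z(-7) + f(-6, -2)) + 7*(0 - 1) = -32*(-7 + 30) + 7*(0 - 1) = -32*23 + 7*(-1) = -736 - 7 = -743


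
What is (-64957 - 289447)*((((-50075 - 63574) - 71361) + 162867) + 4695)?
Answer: 6183640992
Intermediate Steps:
(-64957 - 289447)*((((-50075 - 63574) - 71361) + 162867) + 4695) = -354404*(((-113649 - 71361) + 162867) + 4695) = -354404*((-185010 + 162867) + 4695) = -354404*(-22143 + 4695) = -354404*(-17448) = 6183640992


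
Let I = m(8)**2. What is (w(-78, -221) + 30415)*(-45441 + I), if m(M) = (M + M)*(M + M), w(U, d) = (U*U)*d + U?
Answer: -26409391565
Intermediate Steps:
w(U, d) = U + d*U**2 (w(U, d) = U**2*d + U = d*U**2 + U = U + d*U**2)
m(M) = 4*M**2 (m(M) = (2*M)*(2*M) = 4*M**2)
I = 65536 (I = (4*8**2)**2 = (4*64)**2 = 256**2 = 65536)
(w(-78, -221) + 30415)*(-45441 + I) = (-78*(1 - 78*(-221)) + 30415)*(-45441 + 65536) = (-78*(1 + 17238) + 30415)*20095 = (-78*17239 + 30415)*20095 = (-1344642 + 30415)*20095 = -1314227*20095 = -26409391565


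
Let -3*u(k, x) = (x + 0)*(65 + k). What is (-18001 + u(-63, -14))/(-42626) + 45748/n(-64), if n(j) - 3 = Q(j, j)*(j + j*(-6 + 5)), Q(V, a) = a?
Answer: 1950108223/127878 ≈ 15250.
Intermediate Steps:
u(k, x) = -x*(65 + k)/3 (u(k, x) = -(x + 0)*(65 + k)/3 = -x*(65 + k)/3)
n(j) = 3 (n(j) = 3 + j*(j + j*(-6 + 5)) = 3 + j*(j + j*(-1)) = 3 + j*(j - j) = 3 + j*0 = 3 + 0 = 3)
(-18001 + u(-63, -14))/(-42626) + 45748/n(-64) = (-18001 - ⅓*(-14)*(65 - 63))/(-42626) + 45748/3 = (-18001 - ⅓*(-14)*2)*(-1/42626) + 45748*(⅓) = (-18001 + 28/3)*(-1/42626) + 45748/3 = -53975/3*(-1/42626) + 45748/3 = 53975/127878 + 45748/3 = 1950108223/127878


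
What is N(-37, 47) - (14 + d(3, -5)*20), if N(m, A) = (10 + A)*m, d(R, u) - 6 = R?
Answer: -2303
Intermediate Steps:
d(R, u) = 6 + R
N(m, A) = m*(10 + A)
N(-37, 47) - (14 + d(3, -5)*20) = -37*(10 + 47) - (14 + (6 + 3)*20) = -37*57 - (14 + 9*20) = -2109 - (14 + 180) = -2109 - 1*194 = -2109 - 194 = -2303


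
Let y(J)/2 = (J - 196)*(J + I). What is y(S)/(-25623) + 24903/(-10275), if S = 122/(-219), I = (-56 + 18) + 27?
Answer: -10947441507703/4208998607775 ≈ -2.6010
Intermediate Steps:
I = -11 (I = -38 + 27 = -11)
S = -122/219 (S = 122*(-1/219) = -122/219 ≈ -0.55708)
y(J) = 2*(-196 + J)*(-11 + J) (y(J) = 2*((J - 196)*(J - 11)) = 2*((-196 + J)*(-11 + J)) = 2*(-196 + J)*(-11 + J))
y(S)/(-25623) + 24903/(-10275) = (4312 - 414*(-122/219) + 2*(-122/219)²)/(-25623) + 24903/(-10275) = (4312 + 16836/73 + 2*(14884/47961))*(-1/25623) + 24903*(-1/10275) = (4312 + 16836/73 + 29768/47961)*(-1/25623) - 8301/3425 = (217898852/47961)*(-1/25623) - 8301/3425 = -217898852/1228904703 - 8301/3425 = -10947441507703/4208998607775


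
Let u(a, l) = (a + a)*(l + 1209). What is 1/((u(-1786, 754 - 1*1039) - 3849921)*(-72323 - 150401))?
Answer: 1/1592576603076 ≈ 6.2791e-13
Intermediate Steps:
u(a, l) = 2*a*(1209 + l) (u(a, l) = (2*a)*(1209 + l) = 2*a*(1209 + l))
1/((u(-1786, 754 - 1*1039) - 3849921)*(-72323 - 150401)) = 1/((2*(-1786)*(1209 + (754 - 1*1039)) - 3849921)*(-72323 - 150401)) = 1/((2*(-1786)*(1209 + (754 - 1039)) - 3849921)*(-222724)) = 1/((2*(-1786)*(1209 - 285) - 3849921)*(-222724)) = 1/((2*(-1786)*924 - 3849921)*(-222724)) = 1/((-3300528 - 3849921)*(-222724)) = 1/(-7150449*(-222724)) = 1/1592576603076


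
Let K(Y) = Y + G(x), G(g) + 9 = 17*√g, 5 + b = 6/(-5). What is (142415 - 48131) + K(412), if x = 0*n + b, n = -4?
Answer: 94687 + 17*I*√155/5 ≈ 94687.0 + 42.33*I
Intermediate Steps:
b = -31/5 (b = -5 + 6/(-5) = -5 + 6*(-⅕) = -5 - 6/5 = -31/5 ≈ -6.2000)
x = -31/5 (x = 0*(-4) - 31/5 = 0 - 31/5 = -31/5 ≈ -6.2000)
G(g) = -9 + 17*√g
K(Y) = -9 + Y + 17*I*√155/5 (K(Y) = Y + (-9 + 17*√(-31/5)) = Y + (-9 + 17*(I*√155/5)) = Y + (-9 + 17*I*√155/5) = -9 + Y + 17*I*√155/5)
(142415 - 48131) + K(412) = (142415 - 48131) + (-9 + 412 + 17*I*√155/5) = 94284 + (403 + 17*I*√155/5) = 94687 + 17*I*√155/5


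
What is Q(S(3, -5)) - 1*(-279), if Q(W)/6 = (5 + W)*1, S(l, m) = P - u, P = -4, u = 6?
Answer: 249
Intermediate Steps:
S(l, m) = -10 (S(l, m) = -4 - 1*6 = -4 - 6 = -10)
Q(W) = 30 + 6*W (Q(W) = 6*((5 + W)*1) = 6*(5 + W) = 30 + 6*W)
Q(S(3, -5)) - 1*(-279) = (30 + 6*(-10)) - 1*(-279) = (30 - 60) + 279 = -30 + 279 = 249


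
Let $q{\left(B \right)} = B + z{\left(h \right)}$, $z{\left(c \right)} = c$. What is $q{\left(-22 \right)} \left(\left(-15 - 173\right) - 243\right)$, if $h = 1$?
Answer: $9051$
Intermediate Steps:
$q{\left(B \right)} = 1 + B$ ($q{\left(B \right)} = B + 1 = 1 + B$)
$q{\left(-22 \right)} \left(\left(-15 - 173\right) - 243\right) = \left(1 - 22\right) \left(\left(-15 - 173\right) - 243\right) = - 21 \left(-188 - 243\right) = \left(-21\right) \left(-431\right) = 9051$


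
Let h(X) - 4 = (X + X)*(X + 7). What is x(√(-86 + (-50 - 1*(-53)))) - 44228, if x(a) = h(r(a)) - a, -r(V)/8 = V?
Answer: -54848 - 113*I*√83 ≈ -54848.0 - 1029.5*I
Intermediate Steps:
r(V) = -8*V
h(X) = 4 + 2*X*(7 + X) (h(X) = 4 + (X + X)*(X + 7) = 4 + (2*X)*(7 + X) = 4 + 2*X*(7 + X))
x(a) = 4 - 113*a + 128*a² (x(a) = (4 + 2*(-8*a)² + 14*(-8*a)) - a = (4 + 2*(64*a²) - 112*a) - a = (4 + 128*a² - 112*a) - a = (4 - 112*a + 128*a²) - a = 4 - 113*a + 128*a²)
x(√(-86 + (-50 - 1*(-53)))) - 44228 = (4 - 113*√(-86 + (-50 - 1*(-53))) + 128*(√(-86 + (-50 - 1*(-53))))²) - 44228 = (4 - 113*√(-86 + (-50 + 53)) + 128*(√(-86 + (-50 + 53)))²) - 44228 = (4 - 113*√(-86 + 3) + 128*(√(-86 + 3))²) - 44228 = (4 - 113*I*√83 + 128*(√(-83))²) - 44228 = (4 - 113*I*√83 + 128*(I*√83)²) - 44228 = (4 - 113*I*√83 + 128*(-83)) - 44228 = (4 - 113*I*√83 - 10624) - 44228 = (-10620 - 113*I*√83) - 44228 = -54848 - 113*I*√83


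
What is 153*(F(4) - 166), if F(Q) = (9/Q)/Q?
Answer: -404991/16 ≈ -25312.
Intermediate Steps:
F(Q) = 9/Q²
153*(F(4) - 166) = 153*(9/4² - 166) = 153*(9*(1/16) - 166) = 153*(9/16 - 166) = 153*(-2647/16) = -404991/16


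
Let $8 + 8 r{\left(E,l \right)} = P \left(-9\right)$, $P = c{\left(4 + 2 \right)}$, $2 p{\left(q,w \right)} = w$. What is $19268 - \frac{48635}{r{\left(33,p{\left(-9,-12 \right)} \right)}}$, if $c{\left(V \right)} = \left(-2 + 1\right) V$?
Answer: $\frac{248624}{23} \approx 10810.0$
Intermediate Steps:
$p{\left(q,w \right)} = \frac{w}{2}$
$c{\left(V \right)} = - V$
$P = -6$ ($P = - (4 + 2) = \left(-1\right) 6 = -6$)
$r{\left(E,l \right)} = \frac{23}{4}$ ($r{\left(E,l \right)} = -1 + \frac{\left(-6\right) \left(-9\right)}{8} = -1 + \frac{1}{8} \cdot 54 = -1 + \frac{27}{4} = \frac{23}{4}$)
$19268 - \frac{48635}{r{\left(33,p{\left(-9,-12 \right)} \right)}} = 19268 - \frac{48635}{\frac{23}{4}} = 19268 - 48635 \cdot \frac{4}{23} = 19268 - \frac{194540}{23} = \frac{248624}{23}$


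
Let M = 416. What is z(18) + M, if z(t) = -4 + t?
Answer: 430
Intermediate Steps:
z(18) + M = (-4 + 18) + 416 = 14 + 416 = 430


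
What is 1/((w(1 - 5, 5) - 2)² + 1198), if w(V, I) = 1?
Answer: 1/1199 ≈ 0.00083403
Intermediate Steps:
1/((w(1 - 5, 5) - 2)² + 1198) = 1/((1 - 2)² + 1198) = 1/((-1)² + 1198) = 1/(1 + 1198) = 1/1199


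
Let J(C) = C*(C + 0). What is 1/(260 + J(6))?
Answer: 1/296 ≈ 0.0033784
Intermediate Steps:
J(C) = C² (J(C) = C*C = C²)
1/(260 + J(6)) = 1/(260 + 6²) = 1/(260 + 36) = 1/296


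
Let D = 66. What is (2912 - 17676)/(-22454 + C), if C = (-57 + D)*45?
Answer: 14764/22049 ≈ 0.66960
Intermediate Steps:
C = 405 (C = (-57 + 66)*45 = 9*45 = 405)
(2912 - 17676)/(-22454 + C) = (2912 - 17676)/(-22454 + 405) = -14764/(-22049) = -14764*(-1/22049) = 14764/22049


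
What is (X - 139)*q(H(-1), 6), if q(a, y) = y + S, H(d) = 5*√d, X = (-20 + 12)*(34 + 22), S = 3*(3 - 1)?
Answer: -7044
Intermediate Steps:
S = 6 (S = 3*2 = 6)
X = -448 (X = -8*56 = -448)
q(a, y) = 6 + y (q(a, y) = y + 6 = 6 + y)
(X - 139)*q(H(-1), 6) = (-448 - 139)*(6 + 6) = -587*12 = -7044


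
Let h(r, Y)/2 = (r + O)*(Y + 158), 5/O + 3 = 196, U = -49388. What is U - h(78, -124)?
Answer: -10555896/193 ≈ -54694.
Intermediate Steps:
O = 5/193 (O = 5/(-3 + 196) = 5/193 ≈ 0.025907)
h(r, Y) = 2*(158 + Y)*(5/193 + r) (h(r, Y) = 2*((r + 5/193)*(Y + 158)) = 2*((5/193 + r)*(158 + Y)) = 2*((158 + Y)*(5/193 + r)) = 2*(158 + Y)*(5/193 + r))
U - h(78, -124) = -49388 - (1580/193 + 316*78 + (10/193)*(-124) + 2*(-124)*78) = -49388 - (1580/193 + 24648 - 1240/193 - 19344) = -49388 - 1*1024012/193 = -49388 - 1024012/193 = -10555896/193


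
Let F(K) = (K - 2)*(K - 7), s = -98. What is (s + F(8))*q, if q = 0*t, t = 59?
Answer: 0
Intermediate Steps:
F(K) = (-7 + K)*(-2 + K) (F(K) = (-2 + K)*(-7 + K) = (-7 + K)*(-2 + K))
q = 0 (q = 0*59 = 0)
(s + F(8))*q = (-98 + (14 + 8**2 - 9*8))*0 = (-98 + (14 + 64 - 72))*0 = (-98 + 6)*0 = -92*0 = 0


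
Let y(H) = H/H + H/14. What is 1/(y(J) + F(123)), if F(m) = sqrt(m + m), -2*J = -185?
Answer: -1988/49165 + 784*sqrt(246)/147495 ≈ 0.042934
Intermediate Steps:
J = 185/2 (J = -1/2*(-185) = 185/2 ≈ 92.500)
y(H) = 1 + H/14 (y(H) = 1 + H*(1/14) = 1 + H/14)
F(m) = sqrt(2)*sqrt(m) (F(m) = sqrt(2*m) = sqrt(2)*sqrt(m))
1/(y(J) + F(123)) = 1/((1 + (1/14)*(185/2)) + sqrt(2)*sqrt(123)) = 1/((1 + 185/28) + sqrt(246)) = 1/(213/28 + sqrt(246))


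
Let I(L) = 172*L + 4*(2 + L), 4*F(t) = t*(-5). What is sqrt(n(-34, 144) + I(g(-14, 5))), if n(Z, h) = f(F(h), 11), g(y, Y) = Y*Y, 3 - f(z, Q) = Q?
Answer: 20*sqrt(11) ≈ 66.333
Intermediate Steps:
F(t) = -5*t/4 (F(t) = (t*(-5))/4 = (-5*t)/4 = -5*t/4)
f(z, Q) = 3 - Q
g(y, Y) = Y**2
n(Z, h) = -8 (n(Z, h) = 3 - 1*11 = 3 - 11 = -8)
I(L) = 8 + 176*L (I(L) = 172*L + (8 + 4*L) = 8 + 176*L)
sqrt(n(-34, 144) + I(g(-14, 5))) = sqrt(-8 + (8 + 176*5**2)) = sqrt(-8 + (8 + 176*25)) = sqrt(-8 + (8 + 4400)) = sqrt(-8 + 4408) = sqrt(4400) = 20*sqrt(11)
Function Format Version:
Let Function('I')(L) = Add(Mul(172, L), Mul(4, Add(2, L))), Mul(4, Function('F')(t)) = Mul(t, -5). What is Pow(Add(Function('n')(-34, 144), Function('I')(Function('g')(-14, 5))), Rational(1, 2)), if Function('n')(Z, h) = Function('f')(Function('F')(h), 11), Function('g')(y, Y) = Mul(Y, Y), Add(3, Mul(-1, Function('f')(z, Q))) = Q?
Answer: Mul(20, Pow(11, Rational(1, 2))) ≈ 66.333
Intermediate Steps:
Function('F')(t) = Mul(Rational(-5, 4), t) (Function('F')(t) = Mul(Rational(1, 4), Mul(t, -5)) = Mul(Rational(1, 4), Mul(-5, t)) = Mul(Rational(-5, 4), t))
Function('f')(z, Q) = Add(3, Mul(-1, Q))
Function('g')(y, Y) = Pow(Y, 2)
Function('n')(Z, h) = -8 (Function('n')(Z, h) = Add(3, Mul(-1, 11)) = Add(3, -11) = -8)
Function('I')(L) = Add(8, Mul(176, L)) (Function('I')(L) = Add(Mul(172, L), Add(8, Mul(4, L))) = Add(8, Mul(176, L)))
Pow(Add(Function('n')(-34, 144), Function('I')(Function('g')(-14, 5))), Rational(1, 2)) = Pow(Add(-8, Add(8, Mul(176, Pow(5, 2)))), Rational(1, 2)) = Pow(Add(-8, Add(8, Mul(176, 25))), Rational(1, 2)) = Pow(Add(-8, Add(8, 4400)), Rational(1, 2)) = Pow(Add(-8, 4408), Rational(1, 2)) = Pow(4400, Rational(1, 2)) = Mul(20, Pow(11, Rational(1, 2)))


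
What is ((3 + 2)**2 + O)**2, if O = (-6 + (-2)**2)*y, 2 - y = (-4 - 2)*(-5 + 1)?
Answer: 4761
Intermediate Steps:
y = -22 (y = 2 - (-4 - 2)*(-5 + 1) = 2 - (-6)*(-4) = 2 - 1*24 = 2 - 24 = -22)
O = 44 (O = (-6 + (-2)**2)*(-22) = (-6 + 4)*(-22) = -2*(-22) = 44)
((3 + 2)**2 + O)**2 = ((3 + 2)**2 + 44)**2 = (5**2 + 44)**2 = (25 + 44)**2 = 69**2 = 4761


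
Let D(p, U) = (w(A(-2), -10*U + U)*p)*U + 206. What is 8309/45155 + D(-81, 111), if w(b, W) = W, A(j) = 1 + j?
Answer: 405591926634/45155 ≈ 8.9822e+6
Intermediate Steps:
D(p, U) = 206 - 9*p*U² (D(p, U) = ((-10*U + U)*p)*U + 206 = ((-9*U)*p)*U + 206 = (-9*U*p)*U + 206 = -9*p*U² + 206 = 206 - 9*p*U²)
8309/45155 + D(-81, 111) = 8309/45155 + (206 - 9*(-81)*111²) = 8309*(1/45155) + (206 - 9*(-81)*12321) = 8309/45155 + (206 + 8982009) = 8309/45155 + 8982215 = 405591926634/45155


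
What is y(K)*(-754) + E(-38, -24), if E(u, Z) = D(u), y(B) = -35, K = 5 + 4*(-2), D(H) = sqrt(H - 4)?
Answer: 26390 + I*sqrt(42) ≈ 26390.0 + 6.4807*I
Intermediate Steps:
D(H) = sqrt(-4 + H)
K = -3 (K = 5 - 8 = -3)
E(u, Z) = sqrt(-4 + u)
y(K)*(-754) + E(-38, -24) = -35*(-754) + sqrt(-4 - 38) = 26390 + sqrt(-42) = 26390 + I*sqrt(42)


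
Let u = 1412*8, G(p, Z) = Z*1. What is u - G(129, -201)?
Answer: 11497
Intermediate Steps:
G(p, Z) = Z
u = 11296
u - G(129, -201) = 11296 - 1*(-201) = 11296 + 201 = 11497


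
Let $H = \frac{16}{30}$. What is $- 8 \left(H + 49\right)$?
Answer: $- \frac{5944}{15} \approx -396.27$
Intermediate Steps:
$H = \frac{8}{15}$ ($H = 16 \cdot \frac{1}{30} = \frac{8}{15} \approx 0.53333$)
$- 8 \left(H + 49\right) = - 8 \left(\frac{8}{15} + 49\right) = \left(-8\right) \frac{743}{15} = - \frac{5944}{15}$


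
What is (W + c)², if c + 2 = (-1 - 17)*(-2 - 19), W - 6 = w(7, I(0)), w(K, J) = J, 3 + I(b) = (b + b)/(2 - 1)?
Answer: 143641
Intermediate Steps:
I(b) = -3 + 2*b (I(b) = -3 + (b + b)/(2 - 1) = -3 + (2*b)/1 = -3 + (2*b)*1 = -3 + 2*b)
W = 3 (W = 6 + (-3 + 2*0) = 6 + (-3 + 0) = 6 - 3 = 3)
c = 376 (c = -2 + (-1 - 17)*(-2 - 19) = -2 - 18*(-21) = -2 + 378 = 376)
(W + c)² = (3 + 376)² = 379² = 143641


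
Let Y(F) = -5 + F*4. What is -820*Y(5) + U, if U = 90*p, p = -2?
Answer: -12480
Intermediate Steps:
Y(F) = -5 + 4*F
U = -180 (U = 90*(-2) = -180)
-820*Y(5) + U = -820*(-5 + 4*5) - 180 = -820*(-5 + 20) - 180 = -820*15 - 180 = -12300 - 180 = -12480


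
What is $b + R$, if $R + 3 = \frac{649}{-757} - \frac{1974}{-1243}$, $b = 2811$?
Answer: $\frac{2642878019}{940951} \approx 2808.7$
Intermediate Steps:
$R = - \frac{2135242}{940951}$ ($R = -3 + \left(\frac{649}{-757} - \frac{1974}{-1243}\right) = -3 + \left(649 \left(- \frac{1}{757}\right) - - \frac{1974}{1243}\right) = -3 + \left(- \frac{649}{757} + \frac{1974}{1243}\right) = -3 + \frac{687611}{940951} = - \frac{2135242}{940951} \approx -2.2692$)
$b + R = 2811 - \frac{2135242}{940951} = \frac{2642878019}{940951}$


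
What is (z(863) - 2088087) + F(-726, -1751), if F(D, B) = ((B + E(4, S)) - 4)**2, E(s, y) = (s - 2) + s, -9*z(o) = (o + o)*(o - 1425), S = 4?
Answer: 9708238/9 ≈ 1.0787e+6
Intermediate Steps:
z(o) = -2*o*(-1425 + o)/9 (z(o) = -(o + o)*(o - 1425)/9 = -2*o*(-1425 + o)/9)
E(s, y) = -2 + 2*s (E(s, y) = (-2 + s) + s = -2 + 2*s)
F(D, B) = (2 + B)**2 (F(D, B) = ((B + (-2 + 2*4)) - 4)**2 = ((B + (-2 + 8)) - 4)**2 = ((B + 6) - 4)**2 = ((6 + B) - 4)**2 = (2 + B)**2)
(z(863) - 2088087) + F(-726, -1751) = ((2/9)*863*(1425 - 1*863) - 2088087) + (2 - 1751)**2 = ((2/9)*863*(1425 - 863) - 2088087) + (-1749)**2 = ((2/9)*863*562 - 2088087) + 3059001 = (970012/9 - 2088087) + 3059001 = -17822771/9 + 3059001 = 9708238/9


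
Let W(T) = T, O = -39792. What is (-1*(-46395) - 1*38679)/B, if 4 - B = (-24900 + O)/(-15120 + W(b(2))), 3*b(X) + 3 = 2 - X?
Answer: -29168409/1052 ≈ -27727.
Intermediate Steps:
b(X) = -1/3 - X/3 (b(X) = -1 + (2 - X)/3 = -1 + (2/3 - X/3) = -1/3 - X/3)
B = -4208/15121 (B = 4 - (-24900 - 39792)/(-15120 + (-1/3 - 1/3*2)) = 4 - (-64692)/(-15120 + (-1/3 - 2/3)) = 4 - (-64692)/(-15120 - 1) = 4 - (-64692)/(-15121) = 4 - (-64692)*(-1)/15121 = 4 - 1*64692/15121 = 4 - 64692/15121 = -4208/15121 ≈ -0.27829)
(-1*(-46395) - 1*38679)/B = (-1*(-46395) - 1*38679)/(-4208/15121) = (46395 - 38679)*(-15121/4208) = 7716*(-15121/4208) = -29168409/1052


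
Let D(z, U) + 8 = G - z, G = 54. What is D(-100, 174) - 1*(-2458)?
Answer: 2604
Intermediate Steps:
D(z, U) = 46 - z (D(z, U) = -8 + (54 - z) = 46 - z)
D(-100, 174) - 1*(-2458) = (46 - 1*(-100)) - 1*(-2458) = (46 + 100) + 2458 = 146 + 2458 = 2604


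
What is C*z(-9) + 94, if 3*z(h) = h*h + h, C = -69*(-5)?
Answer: 8374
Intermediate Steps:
C = 345
z(h) = h/3 + h**2/3 (z(h) = (h*h + h)/3 = (h**2 + h)/3 = (h + h**2)/3 = h/3 + h**2/3)
C*z(-9) + 94 = 345*((1/3)*(-9)*(1 - 9)) + 94 = 345*((1/3)*(-9)*(-8)) + 94 = 345*24 + 94 = 8280 + 94 = 8374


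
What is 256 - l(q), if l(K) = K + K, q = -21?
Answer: 298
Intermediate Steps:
l(K) = 2*K
256 - l(q) = 256 - 2*(-21) = 256 - 1*(-42) = 256 + 42 = 298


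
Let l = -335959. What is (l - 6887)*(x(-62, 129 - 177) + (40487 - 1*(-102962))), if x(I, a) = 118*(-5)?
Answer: -48978636714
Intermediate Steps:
x(I, a) = -590
(l - 6887)*(x(-62, 129 - 177) + (40487 - 1*(-102962))) = (-335959 - 6887)*(-590 + (40487 - 1*(-102962))) = -342846*(-590 + (40487 + 102962)) = -342846*(-590 + 143449) = -342846*142859 = -48978636714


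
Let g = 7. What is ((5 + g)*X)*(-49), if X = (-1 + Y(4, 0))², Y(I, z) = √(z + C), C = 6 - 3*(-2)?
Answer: -7644 + 2352*√3 ≈ -3570.2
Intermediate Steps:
C = 12 (C = 6 + 6 = 12)
Y(I, z) = √(12 + z) (Y(I, z) = √(z + 12) = √(12 + z))
X = (-1 + 2*√3)² (X = (-1 + √(12 + 0))² = (-1 + √12)² = (-1 + 2*√3)² ≈ 6.0718)
((5 + g)*X)*(-49) = ((5 + 7)*(13 - 4*√3))*(-49) = (12*(13 - 4*√3))*(-49) = (156 - 48*√3)*(-49) = -7644 + 2352*√3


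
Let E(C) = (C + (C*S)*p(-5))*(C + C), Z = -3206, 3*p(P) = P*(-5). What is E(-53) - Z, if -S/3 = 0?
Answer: 8824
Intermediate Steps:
S = 0 (S = -3*0 = 0)
p(P) = -5*P/3 (p(P) = (P*(-5))/3 = (-5*P)/3 = -5*P/3)
E(C) = 2*C**2 (E(C) = (C + (C*0)*(-5/3*(-5)))*(C + C) = (C + 0*(25/3))*(2*C) = (C + 0)*(2*C) = C*(2*C) = 2*C**2)
E(-53) - Z = 2*(-53)**2 - 1*(-3206) = 2*2809 + 3206 = 5618 + 3206 = 8824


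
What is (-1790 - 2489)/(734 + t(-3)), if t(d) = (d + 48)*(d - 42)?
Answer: 4279/1291 ≈ 3.3145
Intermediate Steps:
t(d) = (-42 + d)*(48 + d) (t(d) = (48 + d)*(-42 + d) = (-42 + d)*(48 + d))
(-1790 - 2489)/(734 + t(-3)) = (-1790 - 2489)/(734 + (-2016 + (-3)**2 + 6*(-3))) = -4279/(734 + (-2016 + 9 - 18)) = -4279/(734 - 2025) = -4279/(-1291) = -4279*(-1/1291) = 4279/1291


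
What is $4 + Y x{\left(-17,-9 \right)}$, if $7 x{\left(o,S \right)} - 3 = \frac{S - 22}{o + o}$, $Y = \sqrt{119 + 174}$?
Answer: $4 + \frac{19 \sqrt{293}}{34} \approx 13.566$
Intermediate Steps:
$Y = \sqrt{293} \approx 17.117$
$x{\left(o,S \right)} = \frac{3}{7} + \frac{-22 + S}{14 o}$ ($x{\left(o,S \right)} = \frac{3}{7} + \frac{\left(S - 22\right) \frac{1}{o + o}}{7} = \frac{3}{7} + \frac{\left(-22 + S\right) \frac{1}{2 o}}{7} = \frac{3}{7} + \frac{\frac{1}{2} \frac{1}{o} \left(-22 + S\right)}{7} = \frac{3}{7} + \frac{-22 + S}{14 o}$)
$4 + Y x{\left(-17,-9 \right)} = 4 + \sqrt{293} \frac{-22 - 9 + 6 \left(-17\right)}{14 \left(-17\right)} = 4 + \sqrt{293} \cdot \frac{1}{14} \left(- \frac{1}{17}\right) \left(-22 - 9 - 102\right) = 4 + \sqrt{293} \cdot \frac{1}{14} \left(- \frac{1}{17}\right) \left(-133\right) = 4 + \sqrt{293} \cdot \frac{19}{34} = 4 + \frac{19 \sqrt{293}}{34}$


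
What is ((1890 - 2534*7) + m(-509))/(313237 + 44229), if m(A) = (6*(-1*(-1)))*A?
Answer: -9451/178733 ≈ -0.052878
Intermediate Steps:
m(A) = 6*A (m(A) = (6*1)*A = 6*A)
((1890 - 2534*7) + m(-509))/(313237 + 44229) = ((1890 - 2534*7) + 6*(-509))/(313237 + 44229) = ((1890 - 17738) - 3054)/357466 = (-15848 - 3054)*(1/357466) = -18902*1/357466 = -9451/178733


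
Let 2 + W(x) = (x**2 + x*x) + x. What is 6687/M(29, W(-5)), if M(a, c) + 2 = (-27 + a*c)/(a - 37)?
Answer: -4458/103 ≈ -43.282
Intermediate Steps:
W(x) = -2 + x + 2*x**2 (W(x) = -2 + ((x**2 + x*x) + x) = -2 + ((x**2 + x**2) + x) = -2 + (2*x**2 + x) = -2 + (x + 2*x**2) = -2 + x + 2*x**2)
M(a, c) = -2 + (-27 + a*c)/(-37 + a) (M(a, c) = -2 + (-27 + a*c)/(a - 37) = -2 + (-27 + a*c)/(-37 + a))
6687/M(29, W(-5)) = 6687/(((47 - 2*29 + 29*(-2 - 5 + 2*(-5)**2))/(-37 + 29))) = 6687/(((47 - 58 + 29*(-2 - 5 + 2*25))/(-8))) = 6687/((-(47 - 58 + 29*(-2 - 5 + 50))/8)) = 6687/((-(47 - 58 + 29*43)/8)) = 6687/((-(47 - 58 + 1247)/8)) = 6687/((-1/8*1236)) = 6687/(-309/2) = 6687*(-2/309) = -4458/103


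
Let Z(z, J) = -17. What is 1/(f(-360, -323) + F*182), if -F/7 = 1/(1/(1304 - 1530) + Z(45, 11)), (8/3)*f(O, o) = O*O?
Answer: 549/26722532 ≈ 2.0544e-5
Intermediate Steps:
f(O, o) = 3*O**2/8 (f(O, o) = 3*(O*O)/8 = 3*O**2/8)
F = 226/549 (F = -7/(1/(1304 - 1530) - 17) = -7/(1/(-226) - 17) = -7/(-1/226 - 17) = -7/(-3843/226) = -7*(-226/3843) = 226/549 ≈ 0.41166)
1/(f(-360, -323) + F*182) = 1/((3/8)*(-360)**2 + (226/549)*182) = 1/((3/8)*129600 + 41132/549) = 1/(48600 + 41132/549) = 1/(26722532/549) = 549/26722532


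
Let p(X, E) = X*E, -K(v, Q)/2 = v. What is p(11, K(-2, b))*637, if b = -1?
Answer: 28028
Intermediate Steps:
K(v, Q) = -2*v
p(X, E) = E*X
p(11, K(-2, b))*637 = (-2*(-2)*11)*637 = (4*11)*637 = 44*637 = 28028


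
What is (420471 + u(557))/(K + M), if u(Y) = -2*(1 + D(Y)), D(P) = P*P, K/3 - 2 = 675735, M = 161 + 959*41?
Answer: -200029/2066691 ≈ -0.096787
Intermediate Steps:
M = 39480 (M = 161 + 39319 = 39480)
K = 2027211 (K = 6 + 3*675735 = 6 + 2027205 = 2027211)
D(P) = P²
u(Y) = -2 - 2*Y² (u(Y) = -2*(1 + Y²) = -2 - 2*Y²)
(420471 + u(557))/(K + M) = (420471 + (-2 - 2*557²))/(2027211 + 39480) = (420471 + (-2 - 2*310249))/2066691 = (420471 + (-2 - 620498))*(1/2066691) = (420471 - 620500)*(1/2066691) = -200029*1/2066691 = -200029/2066691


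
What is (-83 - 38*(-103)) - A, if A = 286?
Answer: 3545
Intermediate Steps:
(-83 - 38*(-103)) - A = (-83 - 38*(-103)) - 1*286 = (-83 + 3914) - 286 = 3831 - 286 = 3545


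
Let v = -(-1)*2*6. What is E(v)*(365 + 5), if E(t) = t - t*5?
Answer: -17760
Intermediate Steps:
v = 12 (v = -1*(-2)*6 = 2*6 = 12)
E(t) = -4*t (E(t) = t - 5*t = -4*t)
E(v)*(365 + 5) = (-4*12)*(365 + 5) = -48*370 = -17760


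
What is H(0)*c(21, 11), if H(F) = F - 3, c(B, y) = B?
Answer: -63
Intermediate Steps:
H(F) = -3 + F
H(0)*c(21, 11) = (-3 + 0)*21 = -3*21 = -63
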